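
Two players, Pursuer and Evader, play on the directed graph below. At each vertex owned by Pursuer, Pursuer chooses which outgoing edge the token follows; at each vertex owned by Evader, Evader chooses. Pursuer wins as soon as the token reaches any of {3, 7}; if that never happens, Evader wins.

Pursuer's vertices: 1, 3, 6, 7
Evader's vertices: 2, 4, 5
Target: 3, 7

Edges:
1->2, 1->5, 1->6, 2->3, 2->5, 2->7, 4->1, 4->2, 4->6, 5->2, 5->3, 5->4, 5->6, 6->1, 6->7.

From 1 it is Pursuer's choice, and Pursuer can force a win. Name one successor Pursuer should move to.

6

A0 = {3, 7}
A1: add {6} — 6 (Pursuer) has 6→7.
A2: add {1} — 1 (Pursuer) has 1→6.
A3 = A2; e.g. 2 (Evader) can still go to 5. Fixed point.
From 1, successor 6 is in the attractor (rank 1); the other successors 2, 5 are not.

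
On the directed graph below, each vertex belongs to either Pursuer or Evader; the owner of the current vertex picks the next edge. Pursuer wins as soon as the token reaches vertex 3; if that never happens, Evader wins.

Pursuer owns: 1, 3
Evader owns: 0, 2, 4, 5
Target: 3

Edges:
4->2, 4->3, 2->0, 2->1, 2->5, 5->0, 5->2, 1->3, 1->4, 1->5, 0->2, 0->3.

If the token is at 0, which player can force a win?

Evader

A0 = {3}
A1: add {1} — 1 (Pursuer) has 1→3.
A2 = A1; e.g. 0 (Evader) can still go to 2. Fixed point.
0 never enters the attractor, so Evader can avoid the target forever.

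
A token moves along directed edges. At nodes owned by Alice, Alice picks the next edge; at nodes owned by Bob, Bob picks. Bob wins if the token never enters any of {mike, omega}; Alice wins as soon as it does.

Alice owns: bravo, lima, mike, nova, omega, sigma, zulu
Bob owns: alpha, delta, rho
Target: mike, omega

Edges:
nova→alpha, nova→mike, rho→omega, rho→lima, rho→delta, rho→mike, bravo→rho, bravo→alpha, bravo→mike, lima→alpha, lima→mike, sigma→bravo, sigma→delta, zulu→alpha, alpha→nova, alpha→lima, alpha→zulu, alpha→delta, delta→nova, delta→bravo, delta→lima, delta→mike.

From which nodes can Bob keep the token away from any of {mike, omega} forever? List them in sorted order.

alpha, zulu

A0 = {mike, omega}
A1: add {bravo, lima, nova} — nova (Alice) has nova→mike; bravo (Alice) has bravo→mike; lima (Alice) has lima→mike.
A2: add {delta, sigma} — sigma (Alice) has sigma→bravo; delta (Bob): all of {nova, bravo, lima, mike} already in.
A3: add {rho} — rho (Bob): all of {omega, lima, delta, mike} already in.
A4 = A3; e.g. zulu (Alice) has no edge into A3. Fixed point.
Alice's attractor = {bravo, delta, lima, mike, nova, omega, rho, sigma}; Bob avoids the target exactly from the complement.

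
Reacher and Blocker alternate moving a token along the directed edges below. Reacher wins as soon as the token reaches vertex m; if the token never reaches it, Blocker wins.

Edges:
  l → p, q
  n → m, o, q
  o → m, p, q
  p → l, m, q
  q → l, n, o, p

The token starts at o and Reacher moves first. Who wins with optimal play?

Reacher

Track states (vertex, player-to-move).
A0 = {(m,Reacher), (m,Blocker)}
A1: add {(n,Reacher), (o,Reacher), (p,Reacher)}.
(o,Reacher) ∈ A1 ⇒ Reacher forces the target.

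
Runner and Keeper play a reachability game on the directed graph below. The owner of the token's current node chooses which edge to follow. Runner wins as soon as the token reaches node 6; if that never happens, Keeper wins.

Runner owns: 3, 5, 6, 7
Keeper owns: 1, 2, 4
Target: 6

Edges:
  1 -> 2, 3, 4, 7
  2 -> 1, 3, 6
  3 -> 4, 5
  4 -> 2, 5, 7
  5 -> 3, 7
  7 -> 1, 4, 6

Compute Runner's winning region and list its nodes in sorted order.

A0 = {6}
A1: add {7} — 7 (Runner) has 7→6.
A2: add {5} — 5 (Runner) has 5→7.
A3: add {3} — 3 (Runner) has 3→5.
A4 = A3; e.g. 1 (Keeper) can still go to 2. Fixed point.
Runner's winning region = {3, 5, 6, 7}.

3, 5, 6, 7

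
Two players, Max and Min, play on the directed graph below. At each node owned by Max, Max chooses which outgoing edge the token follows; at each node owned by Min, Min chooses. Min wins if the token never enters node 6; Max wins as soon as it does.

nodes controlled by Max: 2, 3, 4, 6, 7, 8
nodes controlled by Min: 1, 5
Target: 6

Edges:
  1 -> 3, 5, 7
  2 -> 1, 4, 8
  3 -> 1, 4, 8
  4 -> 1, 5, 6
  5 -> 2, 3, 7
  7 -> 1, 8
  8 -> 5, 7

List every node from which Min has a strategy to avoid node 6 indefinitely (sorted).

1, 5, 7, 8

A0 = {6}
A1: add {4} — 4 (Max) has 4→6.
A2: add {2, 3} — 2 (Max) has 2→4; 3 (Max) has 3→4.
A3 = A2; e.g. 1 (Min) can still go to 5. Fixed point.
Max's attractor = {2, 3, 4, 6}; Min avoids the target exactly from the complement.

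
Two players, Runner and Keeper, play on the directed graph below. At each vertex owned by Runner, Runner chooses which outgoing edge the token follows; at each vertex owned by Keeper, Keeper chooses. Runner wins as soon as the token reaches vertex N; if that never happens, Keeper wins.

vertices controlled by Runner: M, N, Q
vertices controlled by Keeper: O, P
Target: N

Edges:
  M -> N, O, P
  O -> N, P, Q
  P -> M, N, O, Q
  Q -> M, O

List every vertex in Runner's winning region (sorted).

M, N, Q

A0 = {N}
A1: add {M} — M (Runner) has M→N.
A2: add {Q} — Q (Runner) has Q→M.
A3 = A2; e.g. O (Keeper) can still go to P. Fixed point.
Runner's winning region = {M, N, Q}.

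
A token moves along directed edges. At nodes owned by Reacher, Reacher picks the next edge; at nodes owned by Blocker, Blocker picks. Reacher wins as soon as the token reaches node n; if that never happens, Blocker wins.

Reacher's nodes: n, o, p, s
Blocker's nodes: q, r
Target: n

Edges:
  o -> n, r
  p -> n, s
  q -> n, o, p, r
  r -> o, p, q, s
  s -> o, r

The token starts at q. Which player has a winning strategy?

Blocker

A0 = {n}
A1: add {o, p} — o (Reacher) has o→n; p (Reacher) has p→n.
A2: add {s} — s (Reacher) has s→o.
A3 = A2; e.g. q (Blocker) can still go to r. Fixed point.
q never enters the attractor, so Blocker can avoid the target forever.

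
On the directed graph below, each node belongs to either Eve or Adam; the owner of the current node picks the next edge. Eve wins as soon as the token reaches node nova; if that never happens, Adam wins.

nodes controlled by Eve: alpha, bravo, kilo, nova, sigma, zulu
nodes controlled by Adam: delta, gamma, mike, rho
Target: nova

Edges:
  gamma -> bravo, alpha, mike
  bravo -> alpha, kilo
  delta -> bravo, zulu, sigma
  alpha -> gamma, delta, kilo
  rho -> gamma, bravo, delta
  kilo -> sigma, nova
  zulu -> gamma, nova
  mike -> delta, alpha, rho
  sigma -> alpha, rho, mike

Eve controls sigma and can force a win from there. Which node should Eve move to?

alpha

A0 = {nova}
A1: add {kilo, zulu} — kilo (Eve) has kilo→nova; zulu (Eve) has zulu→nova.
A2: add {alpha, bravo} — bravo (Eve) has bravo→kilo; alpha (Eve) has alpha→kilo.
A3: add {sigma} — sigma (Eve) has sigma→alpha.
A4: add {delta} — delta (Adam): all of {bravo, zulu, sigma} already in.
A5 = A4; e.g. gamma (Adam) can still go to mike. Fixed point.
From sigma, successor alpha is in the attractor (rank 2); the other successors mike, rho are not.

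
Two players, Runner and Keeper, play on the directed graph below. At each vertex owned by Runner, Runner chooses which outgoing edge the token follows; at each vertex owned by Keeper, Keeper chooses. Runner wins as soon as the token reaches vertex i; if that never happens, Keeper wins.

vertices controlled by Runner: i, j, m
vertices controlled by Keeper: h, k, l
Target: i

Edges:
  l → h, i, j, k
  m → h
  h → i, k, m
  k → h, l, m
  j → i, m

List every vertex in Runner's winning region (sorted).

A0 = {i}
A1: add {j} — j (Runner) has j→i.
A2 = A1; e.g. h (Keeper) can still go to k. Fixed point.
Runner's winning region = {i, j}.

i, j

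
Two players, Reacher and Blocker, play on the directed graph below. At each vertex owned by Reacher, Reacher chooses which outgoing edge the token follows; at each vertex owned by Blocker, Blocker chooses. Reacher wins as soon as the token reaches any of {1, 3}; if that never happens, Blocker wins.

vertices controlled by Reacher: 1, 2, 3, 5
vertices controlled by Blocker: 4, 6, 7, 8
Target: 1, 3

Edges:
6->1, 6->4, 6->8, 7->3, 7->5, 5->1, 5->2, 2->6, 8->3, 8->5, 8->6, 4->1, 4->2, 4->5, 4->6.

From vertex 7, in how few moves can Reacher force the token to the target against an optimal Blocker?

2

A0 = {1, 3}
A1: add {5} — 5 (Reacher) has 5→1.
A2: add {7} — 7 (Blocker): all of {3, 5} already in.
A3 = A2; e.g. 2 (Reacher) has no edge into A2. Fixed point.
7 enters the attractor at level 2, so Reacher can force the target in 2 moves from there.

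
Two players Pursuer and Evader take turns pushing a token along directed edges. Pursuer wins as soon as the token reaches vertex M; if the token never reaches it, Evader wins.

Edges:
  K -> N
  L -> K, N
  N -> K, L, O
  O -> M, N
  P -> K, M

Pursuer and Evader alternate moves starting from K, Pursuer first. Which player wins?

Track states (vertex, player-to-move).
A0 = {(M,Pursuer), (M,Evader)}
A1: add {(O,Pursuer), (P,Pursuer)}.
A2 = A1; e.g. (K,Pursuer) stays out. (K,Pursuer) never enters ⇒ Evader avoids the target.

Evader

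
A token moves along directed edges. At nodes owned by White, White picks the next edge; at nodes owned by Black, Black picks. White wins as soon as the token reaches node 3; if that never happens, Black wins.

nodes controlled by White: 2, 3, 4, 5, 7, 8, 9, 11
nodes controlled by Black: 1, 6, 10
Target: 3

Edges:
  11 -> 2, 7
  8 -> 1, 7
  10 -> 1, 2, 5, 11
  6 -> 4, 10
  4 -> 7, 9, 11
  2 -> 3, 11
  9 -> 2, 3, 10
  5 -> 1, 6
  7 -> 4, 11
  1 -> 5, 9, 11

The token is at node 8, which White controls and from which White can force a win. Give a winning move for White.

A0 = {3}
A1: add {2, 9} — 2 (White) has 2→3; 9 (White) has 9→3.
A2: add {4, 11} — 4 (White) has 4→9; 11 (White) has 11→2.
A3: add {7} — 7 (White) has 7→4.
A4: add {8} — 8 (White) has 8→7.
A5 = A4; e.g. 1 (Black) can still go to 5. Fixed point.
From 8, successor 7 is in the attractor (rank 3); the other successor 1 is not.

7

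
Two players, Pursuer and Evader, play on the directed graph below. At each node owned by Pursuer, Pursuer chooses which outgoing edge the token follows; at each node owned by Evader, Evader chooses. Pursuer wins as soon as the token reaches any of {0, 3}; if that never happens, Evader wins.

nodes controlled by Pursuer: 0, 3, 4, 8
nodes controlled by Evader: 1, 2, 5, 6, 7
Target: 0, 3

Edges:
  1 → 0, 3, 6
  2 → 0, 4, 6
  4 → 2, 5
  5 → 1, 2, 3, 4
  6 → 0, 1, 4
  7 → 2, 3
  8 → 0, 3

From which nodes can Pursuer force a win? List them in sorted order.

A0 = {0, 3}
A1: add {8} — 8 (Pursuer) has 8→0.
A2 = A1; e.g. 1 (Evader) can still go to 6. Fixed point.
Pursuer's winning region = {0, 3, 8}.

0, 3, 8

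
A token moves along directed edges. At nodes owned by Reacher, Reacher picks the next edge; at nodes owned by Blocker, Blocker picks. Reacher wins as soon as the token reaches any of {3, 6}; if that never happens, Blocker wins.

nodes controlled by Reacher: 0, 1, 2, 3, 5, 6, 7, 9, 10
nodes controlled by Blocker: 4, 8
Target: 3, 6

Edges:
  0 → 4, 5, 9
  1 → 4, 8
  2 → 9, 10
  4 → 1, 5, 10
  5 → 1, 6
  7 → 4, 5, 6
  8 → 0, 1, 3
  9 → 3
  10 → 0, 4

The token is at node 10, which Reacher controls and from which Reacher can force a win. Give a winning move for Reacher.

A0 = {3, 6}
A1: add {5, 7, 9} — 5 (Reacher) has 5→6; 7 (Reacher) has 7→6; 9 (Reacher) has 9→3.
A2: add {0, 2} — 0 (Reacher) has 0→5; 2 (Reacher) has 2→9.
A3: add {10} — 10 (Reacher) has 10→0.
A4 = A3; e.g. 1 (Reacher) has no edge into A3. Fixed point.
From 10, successor 0 is in the attractor (rank 2); the other successor 4 is not.

0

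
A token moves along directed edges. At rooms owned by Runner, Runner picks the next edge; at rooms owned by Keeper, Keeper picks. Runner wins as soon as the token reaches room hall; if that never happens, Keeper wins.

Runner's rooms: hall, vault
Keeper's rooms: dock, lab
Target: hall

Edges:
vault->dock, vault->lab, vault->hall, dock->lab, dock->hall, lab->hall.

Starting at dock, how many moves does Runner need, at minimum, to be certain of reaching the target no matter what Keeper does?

A0 = {hall}
A1: add {lab, vault} — vault (Runner) has vault→hall; lab (Keeper): all of {hall} already in.
A2: add {dock} — dock (Keeper): all of {lab, hall} already in.
A2 = all vertices. Fixed point.
dock enters the attractor at level 2, so Runner can force the target in 2 moves from there.

2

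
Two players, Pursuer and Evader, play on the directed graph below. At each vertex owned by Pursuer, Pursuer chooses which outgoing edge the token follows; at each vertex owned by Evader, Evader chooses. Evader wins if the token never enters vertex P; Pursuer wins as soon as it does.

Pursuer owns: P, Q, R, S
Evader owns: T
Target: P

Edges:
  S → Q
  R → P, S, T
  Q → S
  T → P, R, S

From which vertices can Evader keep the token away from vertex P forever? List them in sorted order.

A0 = {P}
A1: add {R} — R (Pursuer) has R→P.
A2 = A1; e.g. Q (Pursuer) has no edge into A1. Fixed point.
Pursuer's attractor = {P, R}; Evader avoids the target exactly from the complement.

Q, S, T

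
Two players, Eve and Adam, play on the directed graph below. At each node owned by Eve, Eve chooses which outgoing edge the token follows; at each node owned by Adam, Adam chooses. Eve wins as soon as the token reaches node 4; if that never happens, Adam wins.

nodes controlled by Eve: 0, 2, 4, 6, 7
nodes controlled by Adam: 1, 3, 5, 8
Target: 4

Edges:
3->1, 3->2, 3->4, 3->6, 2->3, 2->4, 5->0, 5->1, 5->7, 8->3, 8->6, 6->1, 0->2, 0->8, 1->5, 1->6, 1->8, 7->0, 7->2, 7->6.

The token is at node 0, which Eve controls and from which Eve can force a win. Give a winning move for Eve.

2

A0 = {4}
A1: add {2} — 2 (Eve) has 2→4.
A2: add {0, 7} — 0 (Eve) has 0→2; 7 (Eve) has 7→2.
A3 = A2; e.g. 1 (Adam) can still go to 5. Fixed point.
From 0, successor 2 is in the attractor (rank 1); the other successor 8 is not.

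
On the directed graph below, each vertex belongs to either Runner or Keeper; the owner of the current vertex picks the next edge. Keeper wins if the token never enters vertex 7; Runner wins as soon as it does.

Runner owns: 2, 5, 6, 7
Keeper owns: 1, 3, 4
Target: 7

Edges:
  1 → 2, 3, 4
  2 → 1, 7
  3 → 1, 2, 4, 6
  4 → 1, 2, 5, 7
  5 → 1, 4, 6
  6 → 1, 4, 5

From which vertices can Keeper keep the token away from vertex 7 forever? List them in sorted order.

A0 = {7}
A1: add {2} — 2 (Runner) has 2→7.
A2 = A1; e.g. 1 (Keeper) can still go to 3. Fixed point.
Runner's attractor = {2, 7}; Keeper avoids the target exactly from the complement.

1, 3, 4, 5, 6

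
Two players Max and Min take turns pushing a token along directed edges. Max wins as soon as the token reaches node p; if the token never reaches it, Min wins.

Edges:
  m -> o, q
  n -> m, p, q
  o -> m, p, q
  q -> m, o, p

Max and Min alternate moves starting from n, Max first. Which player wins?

Track states (vertex, player-to-move).
A0 = {(p,Max), (p,Min)}
A1: add {(n,Max), (o,Max), (q,Max)}.
(n,Max) ∈ A1 ⇒ Max forces the target.

Max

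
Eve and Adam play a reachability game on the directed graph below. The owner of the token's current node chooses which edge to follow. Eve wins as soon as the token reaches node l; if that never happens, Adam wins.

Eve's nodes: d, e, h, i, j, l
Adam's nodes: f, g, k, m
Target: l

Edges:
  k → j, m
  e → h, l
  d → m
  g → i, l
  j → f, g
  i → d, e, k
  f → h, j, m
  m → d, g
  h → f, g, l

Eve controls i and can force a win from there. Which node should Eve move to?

e

A0 = {l}
A1: add {e, h} — e (Eve) has e→l; h (Eve) has h→l.
A2: add {i} — i (Eve) has i→e.
A3: add {g} — g (Adam): all of {i, l} already in.
A4: add {j} — j (Eve) has j→g.
A5 = A4; e.g. d (Eve) has no edge into A4. Fixed point.
From i, successor e is in the attractor (rank 1); the other successors d, k are not.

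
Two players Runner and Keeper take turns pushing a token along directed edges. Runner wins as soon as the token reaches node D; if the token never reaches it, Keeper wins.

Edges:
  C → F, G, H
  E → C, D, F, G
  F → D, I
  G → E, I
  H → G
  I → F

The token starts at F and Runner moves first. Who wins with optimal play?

Runner

Track states (vertex, player-to-move).
A0 = {(D,Runner), (D,Keeper)}
A1: add {(E,Runner), (F,Runner)}.
(F,Runner) ∈ A1 ⇒ Runner forces the target.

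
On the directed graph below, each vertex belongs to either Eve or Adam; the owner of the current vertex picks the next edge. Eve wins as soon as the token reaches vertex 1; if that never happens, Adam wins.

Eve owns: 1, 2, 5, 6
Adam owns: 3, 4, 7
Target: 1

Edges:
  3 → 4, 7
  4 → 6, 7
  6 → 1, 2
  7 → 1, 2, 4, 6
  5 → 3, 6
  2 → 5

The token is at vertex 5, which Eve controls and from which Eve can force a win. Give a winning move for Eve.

A0 = {1}
A1: add {6} — 6 (Eve) has 6→1.
A2: add {5} — 5 (Eve) has 5→6.
A3: add {2} — 2 (Eve) has 2→5.
A4 = A3; e.g. 3 (Adam) can still go to 4. Fixed point.
From 5, successor 6 is in the attractor (rank 1); the other successor 3 is not.

6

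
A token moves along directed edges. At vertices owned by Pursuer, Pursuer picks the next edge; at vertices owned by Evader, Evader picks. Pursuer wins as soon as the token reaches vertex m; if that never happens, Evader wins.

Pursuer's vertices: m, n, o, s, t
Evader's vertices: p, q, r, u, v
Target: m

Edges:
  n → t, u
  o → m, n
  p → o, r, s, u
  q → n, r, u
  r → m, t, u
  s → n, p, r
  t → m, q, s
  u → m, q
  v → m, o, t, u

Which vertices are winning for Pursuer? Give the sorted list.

A0 = {m}
A1: add {o, t} — o (Pursuer) has o→m; t (Pursuer) has t→m.
A2: add {n} — n (Pursuer) has n→t.
A3: add {s} — s (Pursuer) has s→n.
A4 = A3; e.g. p (Evader) can still go to r. Fixed point.
Pursuer's winning region = {m, n, o, s, t}.

m, n, o, s, t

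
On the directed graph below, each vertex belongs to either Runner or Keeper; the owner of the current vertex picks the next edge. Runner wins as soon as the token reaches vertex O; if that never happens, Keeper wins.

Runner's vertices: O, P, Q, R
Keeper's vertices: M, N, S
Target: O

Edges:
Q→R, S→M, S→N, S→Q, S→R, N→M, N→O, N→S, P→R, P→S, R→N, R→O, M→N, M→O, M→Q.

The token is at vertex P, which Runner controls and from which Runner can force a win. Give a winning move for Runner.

R

A0 = {O}
A1: add {R} — R (Runner) has R→O.
A2: add {P, Q} — P (Runner) has P→R; Q (Runner) has Q→R.
A3 = A2; e.g. M (Keeper) can still go to N. Fixed point.
From P, successor R is in the attractor (rank 1); the other successor S is not.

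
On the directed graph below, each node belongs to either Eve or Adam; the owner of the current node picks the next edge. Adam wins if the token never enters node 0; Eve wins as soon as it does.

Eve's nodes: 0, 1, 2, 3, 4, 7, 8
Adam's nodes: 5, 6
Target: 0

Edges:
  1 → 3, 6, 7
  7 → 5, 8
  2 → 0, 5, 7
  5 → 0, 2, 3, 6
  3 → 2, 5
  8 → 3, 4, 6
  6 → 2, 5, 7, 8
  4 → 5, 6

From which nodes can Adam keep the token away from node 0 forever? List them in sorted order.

4, 5, 6

A0 = {0}
A1: add {2} — 2 (Eve) has 2→0.
A2: add {3} — 3 (Eve) has 3→2.
A3: add {1, 8} — 1 (Eve) has 1→3; 8 (Eve) has 8→3.
A4: add {7} — 7 (Eve) has 7→8.
A5 = A4; e.g. 4 (Eve) has no edge into A4. Fixed point.
Eve's attractor = {0, 1, 2, 3, 7, 8}; Adam avoids the target exactly from the complement.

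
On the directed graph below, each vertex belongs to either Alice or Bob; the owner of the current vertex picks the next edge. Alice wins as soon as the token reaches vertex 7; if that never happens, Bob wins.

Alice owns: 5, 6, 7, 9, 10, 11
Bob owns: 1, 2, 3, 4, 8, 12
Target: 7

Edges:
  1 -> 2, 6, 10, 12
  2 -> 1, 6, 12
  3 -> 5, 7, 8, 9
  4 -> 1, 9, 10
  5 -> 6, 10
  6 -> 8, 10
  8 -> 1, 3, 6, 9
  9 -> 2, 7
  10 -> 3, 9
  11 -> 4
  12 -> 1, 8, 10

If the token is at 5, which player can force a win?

Alice

A0 = {7}
A1: add {9} — 9 (Alice) has 9→7.
A2: add {10} — 10 (Alice) has 10→9.
A3: add {5, 6} — 5 (Alice) has 5→10; 6 (Alice) has 6→10.
A4 = A3; e.g. 1 (Bob) can still go to 2. Fixed point.
5 ∈ A3, so Alice can force the target.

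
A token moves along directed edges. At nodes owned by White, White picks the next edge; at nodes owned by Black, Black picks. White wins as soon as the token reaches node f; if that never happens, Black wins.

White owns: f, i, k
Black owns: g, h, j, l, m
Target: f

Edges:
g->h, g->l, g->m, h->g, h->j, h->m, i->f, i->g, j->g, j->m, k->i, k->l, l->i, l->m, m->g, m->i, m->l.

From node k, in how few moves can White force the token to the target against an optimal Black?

2

A0 = {f}
A1: add {i} — i (White) has i→f.
A2: add {k} — k (White) has k→i.
A3 = A2; e.g. g (Black) can still go to h. Fixed point.
k enters the attractor at level 2, so White can force the target in 2 moves from there.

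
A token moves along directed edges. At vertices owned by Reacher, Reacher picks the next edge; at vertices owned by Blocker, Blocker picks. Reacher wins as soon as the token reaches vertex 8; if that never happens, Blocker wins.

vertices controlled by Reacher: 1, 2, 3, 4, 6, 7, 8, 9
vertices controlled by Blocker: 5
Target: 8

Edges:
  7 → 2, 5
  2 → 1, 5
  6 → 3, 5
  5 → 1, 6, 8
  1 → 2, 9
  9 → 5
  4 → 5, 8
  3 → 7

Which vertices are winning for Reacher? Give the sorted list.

A0 = {8}
A1: add {4} — 4 (Reacher) has 4→8.
A2 = A1; e.g. 1 (Reacher) has no edge into A1. Fixed point.
Reacher's winning region = {4, 8}.

4, 8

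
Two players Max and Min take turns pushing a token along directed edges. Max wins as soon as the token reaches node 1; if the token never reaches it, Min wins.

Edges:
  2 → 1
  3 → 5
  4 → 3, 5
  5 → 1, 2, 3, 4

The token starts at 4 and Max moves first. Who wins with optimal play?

Track states (vertex, player-to-move).
A0 = {(1,Max), (1,Min)}
A1: add {(2,Max), (2,Min), (5,Max)}.
A2: add {(3,Min)}.
A3: add {(4,Max)}.
(4,Max) ∈ A3 ⇒ Max forces the target.

Max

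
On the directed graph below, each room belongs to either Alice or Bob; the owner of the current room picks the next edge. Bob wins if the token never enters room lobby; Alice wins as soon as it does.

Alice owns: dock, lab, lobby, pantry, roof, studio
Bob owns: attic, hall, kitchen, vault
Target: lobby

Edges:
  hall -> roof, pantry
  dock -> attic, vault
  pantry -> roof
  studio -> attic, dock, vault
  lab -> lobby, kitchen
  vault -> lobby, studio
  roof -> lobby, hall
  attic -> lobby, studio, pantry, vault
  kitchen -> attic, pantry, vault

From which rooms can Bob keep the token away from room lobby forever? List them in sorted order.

attic, dock, kitchen, studio, vault

A0 = {lobby}
A1: add {lab, roof} — roof (Alice) has roof→lobby; lab (Alice) has lab→lobby.
A2: add {pantry} — pantry (Alice) has pantry→roof.
A3: add {hall} — hall (Bob): all of {roof, pantry} already in.
A4 = A3; e.g. attic (Bob) can still go to studio. Fixed point.
Alice's attractor = {hall, lab, lobby, pantry, roof}; Bob avoids the target exactly from the complement.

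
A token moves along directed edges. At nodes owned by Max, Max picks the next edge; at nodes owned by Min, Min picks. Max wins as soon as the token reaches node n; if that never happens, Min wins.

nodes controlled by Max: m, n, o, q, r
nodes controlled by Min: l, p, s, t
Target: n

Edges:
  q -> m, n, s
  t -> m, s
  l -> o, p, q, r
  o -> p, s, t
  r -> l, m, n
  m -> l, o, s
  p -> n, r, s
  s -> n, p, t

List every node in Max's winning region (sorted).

A0 = {n}
A1: add {q, r} — q (Max) has q→n; r (Max) has r→n.
A2 = A1; e.g. l (Min) can still go to o. Fixed point.
Max's winning region = {n, q, r}.

n, q, r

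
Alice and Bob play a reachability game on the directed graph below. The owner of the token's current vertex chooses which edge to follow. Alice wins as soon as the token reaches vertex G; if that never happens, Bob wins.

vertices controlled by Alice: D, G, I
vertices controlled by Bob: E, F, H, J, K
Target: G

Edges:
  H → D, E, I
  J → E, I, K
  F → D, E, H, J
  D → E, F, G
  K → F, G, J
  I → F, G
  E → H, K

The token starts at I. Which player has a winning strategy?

Alice

A0 = {G}
A1: add {D, I} — D (Alice) has D→G; I (Alice) has I→G.
A2 = A1; e.g. E (Bob) can still go to H. Fixed point.
I ∈ A1, so Alice can force the target.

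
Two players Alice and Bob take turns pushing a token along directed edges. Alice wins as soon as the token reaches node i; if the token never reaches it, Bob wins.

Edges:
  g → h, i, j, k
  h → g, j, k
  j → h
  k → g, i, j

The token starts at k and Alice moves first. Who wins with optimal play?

Alice

Track states (vertex, player-to-move).
A0 = {(i,Alice), (i,Bob)}
A1: add {(g,Alice), (k,Alice)}.
(k,Alice) ∈ A1 ⇒ Alice forces the target.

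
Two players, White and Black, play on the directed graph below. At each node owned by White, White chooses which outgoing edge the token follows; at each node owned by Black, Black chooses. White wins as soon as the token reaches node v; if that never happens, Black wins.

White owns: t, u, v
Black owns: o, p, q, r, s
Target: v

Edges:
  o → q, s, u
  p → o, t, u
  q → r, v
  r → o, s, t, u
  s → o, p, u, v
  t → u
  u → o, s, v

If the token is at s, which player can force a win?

Black

A0 = {v}
A1: add {u} — u (White) has u→v.
A2: add {t} — t (White) has t→u.
A3 = A2; e.g. o (Black) can still go to q. Fixed point.
s never enters the attractor, so Black can avoid the target forever.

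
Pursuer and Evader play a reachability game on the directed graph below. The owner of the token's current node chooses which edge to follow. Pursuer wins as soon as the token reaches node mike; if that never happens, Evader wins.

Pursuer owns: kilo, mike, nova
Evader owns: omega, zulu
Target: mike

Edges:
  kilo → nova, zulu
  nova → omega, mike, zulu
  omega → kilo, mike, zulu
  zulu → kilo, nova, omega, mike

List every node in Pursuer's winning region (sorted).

A0 = {mike}
A1: add {nova} — nova (Pursuer) has nova→mike.
A2: add {kilo} — kilo (Pursuer) has kilo→nova.
A3 = A2; e.g. omega (Evader) can still go to zulu. Fixed point.
Pursuer's winning region = {kilo, mike, nova}.

kilo, mike, nova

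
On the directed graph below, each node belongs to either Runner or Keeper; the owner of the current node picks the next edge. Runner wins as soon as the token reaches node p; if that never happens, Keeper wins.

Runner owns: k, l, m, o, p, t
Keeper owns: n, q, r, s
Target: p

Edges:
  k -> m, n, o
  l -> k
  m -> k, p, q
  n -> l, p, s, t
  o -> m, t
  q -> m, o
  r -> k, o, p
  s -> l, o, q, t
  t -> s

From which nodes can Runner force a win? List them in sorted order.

k, l, m, o, p, q, r

A0 = {p}
A1: add {m} — m (Runner) has m→p.
A2: add {k, o} — k (Runner) has k→m; o (Runner) has o→m.
A3: add {l, q, r} — l (Runner) has l→k; q (Keeper): all of {m, o} already in; r (Keeper): all of {k, o, p} already in.
A4 = A3; e.g. n (Keeper) can still go to s. Fixed point.
Runner's winning region = {k, l, m, o, p, q, r}.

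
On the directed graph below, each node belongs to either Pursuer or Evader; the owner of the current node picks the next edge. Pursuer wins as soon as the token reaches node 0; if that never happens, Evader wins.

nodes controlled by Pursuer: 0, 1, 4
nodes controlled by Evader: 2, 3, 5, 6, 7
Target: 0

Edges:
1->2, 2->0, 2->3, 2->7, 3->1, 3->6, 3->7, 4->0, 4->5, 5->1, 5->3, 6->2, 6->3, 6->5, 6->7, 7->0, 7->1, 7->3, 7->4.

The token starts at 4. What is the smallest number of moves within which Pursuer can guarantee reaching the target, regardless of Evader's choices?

A0 = {0}
A1: add {4} — 4 (Pursuer) has 4→0.
A2 = A1; e.g. 1 (Pursuer) has no edge into A1. Fixed point.
4 enters the attractor at level 1, so Pursuer can force the target in 1 move from there.

1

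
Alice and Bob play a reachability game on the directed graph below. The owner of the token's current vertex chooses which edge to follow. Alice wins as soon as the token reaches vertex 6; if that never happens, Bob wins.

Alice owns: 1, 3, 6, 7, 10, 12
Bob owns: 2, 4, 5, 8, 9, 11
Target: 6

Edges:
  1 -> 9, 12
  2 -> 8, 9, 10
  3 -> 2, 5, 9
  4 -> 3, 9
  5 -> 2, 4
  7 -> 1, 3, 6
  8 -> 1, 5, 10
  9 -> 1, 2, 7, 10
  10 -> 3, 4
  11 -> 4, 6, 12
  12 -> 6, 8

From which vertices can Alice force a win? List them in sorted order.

1, 6, 7, 12

A0 = {6}
A1: add {7, 12} — 7 (Alice) has 7→6; 12 (Alice) has 12→6.
A2: add {1} — 1 (Alice) has 1→12.
A3 = A2; e.g. 2 (Bob) can still go to 8. Fixed point.
Alice's winning region = {1, 6, 7, 12}.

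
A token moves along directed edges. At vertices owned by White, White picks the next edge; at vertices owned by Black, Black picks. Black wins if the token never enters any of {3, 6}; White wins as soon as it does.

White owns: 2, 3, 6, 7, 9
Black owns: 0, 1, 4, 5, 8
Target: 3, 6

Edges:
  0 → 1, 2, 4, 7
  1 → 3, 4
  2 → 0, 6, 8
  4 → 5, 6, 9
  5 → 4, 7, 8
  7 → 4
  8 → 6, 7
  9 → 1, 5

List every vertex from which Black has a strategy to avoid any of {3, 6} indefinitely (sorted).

0, 1, 4, 5, 7, 8, 9

A0 = {3, 6}
A1: add {2} — 2 (White) has 2→6.
A2 = A1; e.g. 0 (Black) can still go to 1. Fixed point.
White's attractor = {2, 3, 6}; Black avoids the target exactly from the complement.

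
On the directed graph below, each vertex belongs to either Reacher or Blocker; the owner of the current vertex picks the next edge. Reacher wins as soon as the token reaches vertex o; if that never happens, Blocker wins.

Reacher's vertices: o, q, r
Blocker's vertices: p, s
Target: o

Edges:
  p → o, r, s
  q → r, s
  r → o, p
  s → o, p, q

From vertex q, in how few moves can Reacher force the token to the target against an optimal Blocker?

A0 = {o}
A1: add {r} — r (Reacher) has r→o.
A2: add {q} — q (Reacher) has q→r.
A3 = A2; e.g. p (Blocker) can still go to s. Fixed point.
q enters the attractor at level 2, so Reacher can force the target in 2 moves from there.

2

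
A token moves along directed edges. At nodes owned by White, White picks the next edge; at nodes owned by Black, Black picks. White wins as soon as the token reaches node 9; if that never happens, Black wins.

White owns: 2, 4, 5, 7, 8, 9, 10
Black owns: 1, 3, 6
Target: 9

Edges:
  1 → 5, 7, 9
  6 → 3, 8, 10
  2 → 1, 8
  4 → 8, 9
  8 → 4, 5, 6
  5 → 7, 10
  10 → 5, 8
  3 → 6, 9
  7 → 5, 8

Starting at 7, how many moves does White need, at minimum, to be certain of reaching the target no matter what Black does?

A0 = {9}
A1: add {4} — 4 (White) has 4→9.
A2: add {8} — 8 (White) has 8→4.
A3: add {2, 7, 10} — 2 (White) has 2→8; 7 (White) has 7→8; 10 (White) has 10→8.
7 enters the attractor at level 3, so White can force the target in 3 moves from there.

3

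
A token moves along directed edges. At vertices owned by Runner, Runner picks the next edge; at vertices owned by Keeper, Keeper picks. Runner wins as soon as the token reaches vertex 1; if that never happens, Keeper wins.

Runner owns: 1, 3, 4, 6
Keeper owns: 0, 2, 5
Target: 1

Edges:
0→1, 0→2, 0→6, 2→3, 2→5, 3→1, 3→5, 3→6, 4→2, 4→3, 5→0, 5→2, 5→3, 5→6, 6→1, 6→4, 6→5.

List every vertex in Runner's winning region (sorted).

1, 3, 4, 6

A0 = {1}
A1: add {3, 6} — 3 (Runner) has 3→1; 6 (Runner) has 6→1.
A2: add {4} — 4 (Runner) has 4→3.
A3 = A2; e.g. 0 (Keeper) can still go to 2. Fixed point.
Runner's winning region = {1, 3, 4, 6}.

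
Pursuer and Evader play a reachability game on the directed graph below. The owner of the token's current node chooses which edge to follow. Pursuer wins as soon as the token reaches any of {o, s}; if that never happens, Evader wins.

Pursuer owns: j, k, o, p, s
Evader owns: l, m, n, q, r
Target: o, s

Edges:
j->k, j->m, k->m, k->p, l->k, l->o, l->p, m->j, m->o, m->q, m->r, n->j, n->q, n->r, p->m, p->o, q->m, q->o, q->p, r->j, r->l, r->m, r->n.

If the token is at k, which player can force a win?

A0 = {o, s}
A1: add {p} — p (Pursuer) has p→o.
A2: add {k} — k (Pursuer) has k→p.
k ∈ A2, so Pursuer can force the target.

Pursuer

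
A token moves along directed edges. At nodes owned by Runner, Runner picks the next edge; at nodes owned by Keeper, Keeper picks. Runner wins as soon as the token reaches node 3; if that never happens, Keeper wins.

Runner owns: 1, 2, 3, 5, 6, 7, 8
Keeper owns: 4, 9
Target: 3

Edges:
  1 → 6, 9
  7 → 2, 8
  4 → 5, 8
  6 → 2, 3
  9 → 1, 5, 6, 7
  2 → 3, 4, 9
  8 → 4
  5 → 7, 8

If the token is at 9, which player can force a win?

A0 = {3}
A1: add {2, 6} — 2 (Runner) has 2→3; 6 (Runner) has 6→3.
A2: add {1, 7} — 1 (Runner) has 1→6; 7 (Runner) has 7→2.
A3: add {5} — 5 (Runner) has 5→7.
A4: add {9} — 9 (Keeper): all of {1, 5, 6, 7} already in.
A5 = A4; e.g. 4 (Keeper) can still go to 8. Fixed point.
9 ∈ A4, so Runner can force the target.

Runner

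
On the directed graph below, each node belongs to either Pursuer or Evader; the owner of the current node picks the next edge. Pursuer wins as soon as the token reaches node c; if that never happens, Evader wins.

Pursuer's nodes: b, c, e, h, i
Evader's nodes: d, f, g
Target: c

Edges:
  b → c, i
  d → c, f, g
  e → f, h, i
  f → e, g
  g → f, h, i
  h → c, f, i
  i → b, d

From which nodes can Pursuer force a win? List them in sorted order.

b, c, e, h, i

A0 = {c}
A1: add {b, h} — b (Pursuer) has b→c; h (Pursuer) has h→c.
A2: add {e, i} — e (Pursuer) has e→h; i (Pursuer) has i→b.
A3 = A2; e.g. d (Evader) can still go to f. Fixed point.
Pursuer's winning region = {b, c, e, h, i}.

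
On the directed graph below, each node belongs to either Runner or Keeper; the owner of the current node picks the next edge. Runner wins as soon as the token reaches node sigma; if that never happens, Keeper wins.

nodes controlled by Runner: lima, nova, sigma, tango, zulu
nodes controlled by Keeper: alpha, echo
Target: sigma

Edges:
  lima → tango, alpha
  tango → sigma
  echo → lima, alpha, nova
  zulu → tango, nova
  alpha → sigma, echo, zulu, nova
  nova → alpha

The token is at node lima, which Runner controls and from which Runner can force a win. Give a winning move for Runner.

tango

A0 = {sigma}
A1: add {tango} — tango (Runner) has tango→sigma.
A2: add {lima, zulu} — lima (Runner) has lima→tango; zulu (Runner) has zulu→tango.
A3 = A2; e.g. echo (Keeper) can still go to alpha. Fixed point.
From lima, successor tango is in the attractor (rank 1); the other successor alpha is not.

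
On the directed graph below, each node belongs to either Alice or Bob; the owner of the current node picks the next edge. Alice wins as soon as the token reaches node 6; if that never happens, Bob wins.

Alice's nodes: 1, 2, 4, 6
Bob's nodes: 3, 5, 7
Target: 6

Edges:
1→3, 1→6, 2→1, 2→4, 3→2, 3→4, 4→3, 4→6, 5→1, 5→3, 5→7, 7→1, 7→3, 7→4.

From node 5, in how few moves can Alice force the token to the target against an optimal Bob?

5

A0 = {6}
A1: add {1, 4} — 1 (Alice) has 1→6; 4 (Alice) has 4→6.
A2: add {2} — 2 (Alice) has 2→1.
A3: add {3} — 3 (Bob): all of {2, 4} already in.
A4: add {7} — 7 (Bob): all of {1, 3, 4} already in.
A5: add {5} — 5 (Bob): all of {1, 3, 7} already in.
A5 = all vertices. Fixed point.
5 enters the attractor at level 5, so Alice can force the target in 5 moves from there.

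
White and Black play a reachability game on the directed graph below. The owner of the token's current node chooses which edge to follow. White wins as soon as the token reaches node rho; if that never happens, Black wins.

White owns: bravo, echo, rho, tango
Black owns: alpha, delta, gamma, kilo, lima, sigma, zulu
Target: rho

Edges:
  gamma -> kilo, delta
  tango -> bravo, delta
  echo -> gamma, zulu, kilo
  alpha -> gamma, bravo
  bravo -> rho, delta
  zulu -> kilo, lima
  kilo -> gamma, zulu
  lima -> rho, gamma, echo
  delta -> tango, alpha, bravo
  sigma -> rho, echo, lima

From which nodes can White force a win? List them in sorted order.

A0 = {rho}
A1: add {bravo} — bravo (White) has bravo→rho.
A2: add {tango} — tango (White) has tango→bravo.
A3 = A2; e.g. gamma (Black) can still go to kilo. Fixed point.
White's winning region = {bravo, rho, tango}.

bravo, rho, tango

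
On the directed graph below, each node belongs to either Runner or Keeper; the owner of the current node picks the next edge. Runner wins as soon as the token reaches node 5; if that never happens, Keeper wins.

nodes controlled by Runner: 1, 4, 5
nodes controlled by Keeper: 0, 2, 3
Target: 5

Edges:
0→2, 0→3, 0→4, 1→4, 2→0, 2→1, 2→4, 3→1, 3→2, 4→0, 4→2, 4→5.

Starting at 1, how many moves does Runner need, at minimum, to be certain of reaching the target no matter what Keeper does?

2

A0 = {5}
A1: add {4} — 4 (Runner) has 4→5.
A2: add {1} — 1 (Runner) has 1→4.
A3 = A2; e.g. 0 (Keeper) can still go to 2. Fixed point.
1 enters the attractor at level 2, so Runner can force the target in 2 moves from there.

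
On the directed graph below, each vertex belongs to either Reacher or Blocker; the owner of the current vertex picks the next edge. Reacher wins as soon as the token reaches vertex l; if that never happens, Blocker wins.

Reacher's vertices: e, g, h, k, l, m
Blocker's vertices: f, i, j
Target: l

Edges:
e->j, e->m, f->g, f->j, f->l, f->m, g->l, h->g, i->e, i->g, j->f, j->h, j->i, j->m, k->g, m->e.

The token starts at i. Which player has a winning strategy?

A0 = {l}
A1: add {g} — g (Reacher) has g→l.
A2: add {h, k} — h (Reacher) has h→g; k (Reacher) has k→g.
A3 = A2; e.g. e (Reacher) has no edge into A2. Fixed point.
i never enters the attractor, so Blocker can avoid the target forever.

Blocker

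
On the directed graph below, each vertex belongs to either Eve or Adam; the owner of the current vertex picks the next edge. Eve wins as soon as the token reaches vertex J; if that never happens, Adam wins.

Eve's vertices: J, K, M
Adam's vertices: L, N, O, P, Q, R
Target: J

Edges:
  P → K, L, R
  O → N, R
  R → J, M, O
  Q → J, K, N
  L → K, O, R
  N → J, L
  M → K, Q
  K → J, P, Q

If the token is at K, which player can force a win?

A0 = {J}
A1: add {K} — K (Eve) has K→J.
K ∈ A1, so Eve can force the target.

Eve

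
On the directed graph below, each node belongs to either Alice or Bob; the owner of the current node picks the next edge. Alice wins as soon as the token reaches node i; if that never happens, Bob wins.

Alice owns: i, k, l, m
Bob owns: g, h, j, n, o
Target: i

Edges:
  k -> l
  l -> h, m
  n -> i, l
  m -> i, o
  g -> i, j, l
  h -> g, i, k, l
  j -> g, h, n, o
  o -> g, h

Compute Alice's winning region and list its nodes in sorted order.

A0 = {i}
A1: add {m} — m (Alice) has m→i.
A2: add {l} — l (Alice) has l→m.
A3: add {k, n} — k (Alice) has k→l; n (Bob): all of {i, l} already in.
A4 = A3; e.g. g (Bob) can still go to j. Fixed point.
Alice's winning region = {i, k, l, m, n}.

i, k, l, m, n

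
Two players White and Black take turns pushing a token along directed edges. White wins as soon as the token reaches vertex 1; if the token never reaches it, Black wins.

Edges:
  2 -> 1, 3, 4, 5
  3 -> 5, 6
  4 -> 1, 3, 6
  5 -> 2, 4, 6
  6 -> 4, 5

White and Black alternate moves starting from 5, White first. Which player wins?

Black

Track states (vertex, player-to-move).
A0 = {(1,White), (1,Black)}
A1: add {(2,White), (4,White)}.
A2 = A1; e.g. (2,Black) stays out. (5,White) never enters ⇒ Black avoids the target.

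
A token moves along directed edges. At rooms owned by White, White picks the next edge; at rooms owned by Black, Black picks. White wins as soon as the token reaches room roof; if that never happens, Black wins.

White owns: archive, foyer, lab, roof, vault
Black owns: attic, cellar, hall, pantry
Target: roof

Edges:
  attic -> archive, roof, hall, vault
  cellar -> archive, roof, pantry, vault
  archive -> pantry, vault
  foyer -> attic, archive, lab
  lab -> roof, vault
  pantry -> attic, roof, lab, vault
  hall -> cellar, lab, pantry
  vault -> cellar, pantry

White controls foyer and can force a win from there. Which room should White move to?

A0 = {roof}
A1: add {lab} — lab (White) has lab→roof.
A2: add {foyer} — foyer (White) has foyer→lab.
A3 = A2; e.g. attic (Black) can still go to archive. Fixed point.
From foyer, successor lab is in the attractor (rank 1); the other successors archive, attic are not.

lab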